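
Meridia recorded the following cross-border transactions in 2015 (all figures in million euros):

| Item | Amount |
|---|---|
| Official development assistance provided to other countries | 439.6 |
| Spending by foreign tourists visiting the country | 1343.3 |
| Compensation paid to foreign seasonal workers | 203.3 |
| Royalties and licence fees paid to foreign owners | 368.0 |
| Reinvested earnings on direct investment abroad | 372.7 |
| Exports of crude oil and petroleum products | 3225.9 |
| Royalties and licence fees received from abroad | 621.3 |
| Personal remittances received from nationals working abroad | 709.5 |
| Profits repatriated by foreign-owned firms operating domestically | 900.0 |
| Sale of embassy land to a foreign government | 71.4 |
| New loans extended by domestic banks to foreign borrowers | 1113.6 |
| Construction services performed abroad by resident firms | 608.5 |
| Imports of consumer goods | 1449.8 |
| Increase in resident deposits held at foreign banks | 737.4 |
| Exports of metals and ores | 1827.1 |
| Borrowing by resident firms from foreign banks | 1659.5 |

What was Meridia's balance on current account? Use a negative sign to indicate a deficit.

5347.6

Goods: 1827.1 - 1449.8 + 3225.9 = 3603.2
Services: 608.5 + 621.3 - 368.0 + 1343.3 = 2205.1
Primary income: -203.3 + 372.7 - 900.0 = -730.6
Secondary income: -439.6 + 709.5 = 269.9
Current account = 3603.2 + 2205.1 + (-730.6) + 269.9 = 5347.6
(Excluded from the current account — capital account: sale of embassy land to a foreign government 71.4; financial account: new loans extended by domestic banks to foreign borrowers 1113.6, increase in resident deposits held at foreign banks 737.4, borrowing by resident firms from foreign banks 1659.5.)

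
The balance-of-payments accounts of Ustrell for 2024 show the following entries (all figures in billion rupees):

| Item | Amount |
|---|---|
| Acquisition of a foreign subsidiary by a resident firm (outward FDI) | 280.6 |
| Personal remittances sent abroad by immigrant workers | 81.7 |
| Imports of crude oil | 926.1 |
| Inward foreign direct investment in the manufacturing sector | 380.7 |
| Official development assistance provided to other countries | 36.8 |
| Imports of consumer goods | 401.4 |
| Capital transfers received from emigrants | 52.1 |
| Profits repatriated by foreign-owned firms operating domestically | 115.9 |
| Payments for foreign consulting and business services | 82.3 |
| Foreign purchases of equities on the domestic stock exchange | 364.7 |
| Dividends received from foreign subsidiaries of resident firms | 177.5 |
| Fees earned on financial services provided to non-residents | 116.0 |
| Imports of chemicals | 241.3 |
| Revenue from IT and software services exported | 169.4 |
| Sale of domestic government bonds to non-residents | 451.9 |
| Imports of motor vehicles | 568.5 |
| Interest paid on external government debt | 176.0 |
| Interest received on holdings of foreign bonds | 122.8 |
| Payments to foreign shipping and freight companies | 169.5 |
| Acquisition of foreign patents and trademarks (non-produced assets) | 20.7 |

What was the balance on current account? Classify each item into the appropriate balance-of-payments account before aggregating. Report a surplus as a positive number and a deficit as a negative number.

Goods: -568.5 - 926.1 - 241.3 - 401.4 = -2137.3
Services: 116.0 + 169.4 - 82.3 - 169.5 = 33.6
Primary income: 177.5 - 176.0 - 115.9 + 122.8 = 8.4
Secondary income: -81.7 - 36.8 = -118.5
Current account = (-2137.3) + 33.6 + 8.4 + (-118.5) = -2213.8
(Excluded from the current account — financial account: acquisition of a foreign subsidiary by a resident firm (outward FDI) 280.6, inward foreign direct investment in the manufacturing sector 380.7, foreign purchases of equities on the domestic stock exchange 364.7, sale of domestic government bonds to non-residents 451.9; capital account: capital transfers received from emigrants 52.1, acquisition of foreign patents and trademarks (non-produced assets) 20.7.)

-2213.8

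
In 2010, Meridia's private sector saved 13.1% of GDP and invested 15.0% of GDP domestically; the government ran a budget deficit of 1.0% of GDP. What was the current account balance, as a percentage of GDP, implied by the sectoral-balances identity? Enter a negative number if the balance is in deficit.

-2.9

By the sectoral-balances identity, CA = (S_private - I) + (T - G).
Private balance = 13.1 - 15.0 = -1.9
Government balance (T - G) = -1.0
CA = -1.9 + (-1.0) = -2.9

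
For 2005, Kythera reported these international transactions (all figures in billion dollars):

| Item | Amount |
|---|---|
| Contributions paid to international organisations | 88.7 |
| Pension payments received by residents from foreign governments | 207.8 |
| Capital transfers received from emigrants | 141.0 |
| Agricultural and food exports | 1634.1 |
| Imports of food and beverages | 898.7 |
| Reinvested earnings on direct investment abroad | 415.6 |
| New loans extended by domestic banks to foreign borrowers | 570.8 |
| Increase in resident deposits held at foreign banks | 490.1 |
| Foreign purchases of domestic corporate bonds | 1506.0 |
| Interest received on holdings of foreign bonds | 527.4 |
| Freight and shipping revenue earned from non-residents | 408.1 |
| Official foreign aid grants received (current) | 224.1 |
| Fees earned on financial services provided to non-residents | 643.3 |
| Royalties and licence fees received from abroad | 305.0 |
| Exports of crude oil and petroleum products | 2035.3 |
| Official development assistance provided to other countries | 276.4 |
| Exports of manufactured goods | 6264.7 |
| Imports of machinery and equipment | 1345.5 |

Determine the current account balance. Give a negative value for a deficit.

10056.1

Goods: 1634.1 - 898.7 + 2035.3 + 6264.7 - 1345.5 = 7689.9
Services: 305.0 + 643.3 + 408.1 = 1356.4
Primary income: 415.6 + 527.4 = 943.0
Secondary income: 207.8 + 224.1 - 276.4 - 88.7 = 66.8
Current account = 7689.9 + 1356.4 + 943.0 + 66.8 = 10056.1
(Excluded from the current account — capital account: capital transfers received from emigrants 141.0; financial account: new loans extended by domestic banks to foreign borrowers 570.8, increase in resident deposits held at foreign banks 490.1, foreign purchases of domestic corporate bonds 1506.0.)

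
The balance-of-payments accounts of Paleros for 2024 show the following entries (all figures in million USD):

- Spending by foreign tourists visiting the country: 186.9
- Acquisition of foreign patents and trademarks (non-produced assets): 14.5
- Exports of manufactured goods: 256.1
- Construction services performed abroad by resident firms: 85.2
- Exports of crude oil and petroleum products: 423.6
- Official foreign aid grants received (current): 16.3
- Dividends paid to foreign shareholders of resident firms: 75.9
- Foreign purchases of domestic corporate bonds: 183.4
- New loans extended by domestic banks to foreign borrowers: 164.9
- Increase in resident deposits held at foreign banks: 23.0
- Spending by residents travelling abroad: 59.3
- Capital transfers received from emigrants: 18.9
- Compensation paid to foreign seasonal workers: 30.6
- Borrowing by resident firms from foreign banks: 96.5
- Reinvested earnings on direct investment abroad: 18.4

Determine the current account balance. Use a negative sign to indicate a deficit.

Goods: 256.1 + 423.6 = 679.7
Services: 186.9 + 85.2 - 59.3 = 212.8
Primary income: -75.9 + 18.4 - 30.6 = -88.1
Secondary income: 16.3
Current account = 679.7 + 212.8 + (-88.1) + 16.3 = 820.7
(Excluded from the current account — capital account: acquisition of foreign patents and trademarks (non-produced assets) 14.5, capital transfers received from emigrants 18.9; financial account: foreign purchases of domestic corporate bonds 183.4, new loans extended by domestic banks to foreign borrowers 164.9, increase in resident deposits held at foreign banks 23.0, borrowing by resident firms from foreign banks 96.5.)

820.7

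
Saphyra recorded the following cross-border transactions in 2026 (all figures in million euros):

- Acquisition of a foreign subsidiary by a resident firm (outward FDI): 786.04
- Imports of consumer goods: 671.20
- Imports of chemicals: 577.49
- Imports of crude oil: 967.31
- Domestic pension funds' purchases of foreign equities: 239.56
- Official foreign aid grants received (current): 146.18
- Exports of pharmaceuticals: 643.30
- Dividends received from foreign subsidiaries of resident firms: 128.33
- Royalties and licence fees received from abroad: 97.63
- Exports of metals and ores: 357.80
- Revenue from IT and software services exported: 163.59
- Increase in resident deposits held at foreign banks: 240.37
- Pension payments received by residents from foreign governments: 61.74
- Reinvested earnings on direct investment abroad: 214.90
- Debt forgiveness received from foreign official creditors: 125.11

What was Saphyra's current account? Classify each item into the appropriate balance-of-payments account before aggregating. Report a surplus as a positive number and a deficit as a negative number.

-402.53

Goods: -967.31 + 643.30 - 577.49 - 671.20 + 357.80 = -1214.90
Services: 97.63 + 163.59 = 261.22
Primary income: 128.33 + 214.90 = 343.23
Secondary income: 61.74 + 146.18 = 207.92
Current account = (-1214.90) + 261.22 + 343.23 + 207.92 = -402.53
(Excluded from the current account — financial account: acquisition of a foreign subsidiary by a resident firm (outward FDI) 786.04, domestic pension funds' purchases of foreign equities 239.56, increase in resident deposits held at foreign banks 240.37; capital account: debt forgiveness received from foreign official creditors 125.11.)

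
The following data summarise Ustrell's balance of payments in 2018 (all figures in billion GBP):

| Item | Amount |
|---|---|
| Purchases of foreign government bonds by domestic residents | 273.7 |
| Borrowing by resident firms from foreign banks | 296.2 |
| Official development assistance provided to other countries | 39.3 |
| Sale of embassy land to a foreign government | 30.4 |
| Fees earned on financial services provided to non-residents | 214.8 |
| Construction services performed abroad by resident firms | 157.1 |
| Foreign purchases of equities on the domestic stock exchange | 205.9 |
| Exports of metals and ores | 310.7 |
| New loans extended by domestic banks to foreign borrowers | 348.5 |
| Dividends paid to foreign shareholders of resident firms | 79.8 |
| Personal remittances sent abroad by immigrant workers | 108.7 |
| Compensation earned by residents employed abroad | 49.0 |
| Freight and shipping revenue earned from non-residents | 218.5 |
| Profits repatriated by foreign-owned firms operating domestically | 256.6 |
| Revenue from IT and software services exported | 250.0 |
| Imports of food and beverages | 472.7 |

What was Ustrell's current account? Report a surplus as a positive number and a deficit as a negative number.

Goods: -472.7 + 310.7 = -162.0
Services: 214.8 + 218.5 + 157.1 + 250.0 = 840.4
Primary income: -256.6 - 79.8 + 49.0 = -287.4
Secondary income: -39.3 - 108.7 = -148.0
Current account = (-162.0) + 840.4 + (-287.4) + (-148.0) = 243.0
(Excluded from the current account — financial account: purchases of foreign government bonds by domestic residents 273.7, borrowing by resident firms from foreign banks 296.2, foreign purchases of equities on the domestic stock exchange 205.9, new loans extended by domestic banks to foreign borrowers 348.5; capital account: sale of embassy land to a foreign government 30.4.)

243.0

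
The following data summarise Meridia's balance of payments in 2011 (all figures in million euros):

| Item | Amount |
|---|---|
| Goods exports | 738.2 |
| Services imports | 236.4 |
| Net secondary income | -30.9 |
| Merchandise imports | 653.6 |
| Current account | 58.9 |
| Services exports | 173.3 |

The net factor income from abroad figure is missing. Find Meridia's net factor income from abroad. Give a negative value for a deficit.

Current account = goods balance + services balance + net primary income + net secondary income
Sum of the known components = -9.4
Net factor income from abroad = CA - (known components) = 58.9 - (-9.4) = 68.3

68.3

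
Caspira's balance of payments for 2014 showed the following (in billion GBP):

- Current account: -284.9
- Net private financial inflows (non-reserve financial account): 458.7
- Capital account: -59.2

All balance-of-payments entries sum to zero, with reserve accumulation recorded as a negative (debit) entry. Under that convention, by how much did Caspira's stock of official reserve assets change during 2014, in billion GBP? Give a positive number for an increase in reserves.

Official reserve transactions balance = -((-284.9) + (-59.2) + 458.7) = -114.6
An accumulation of reserves is recorded as a debit (negative entry), so the change in the stock of reserves is the negative of that balance.
Change in official reserves = -(-114.6) = 114.6

114.6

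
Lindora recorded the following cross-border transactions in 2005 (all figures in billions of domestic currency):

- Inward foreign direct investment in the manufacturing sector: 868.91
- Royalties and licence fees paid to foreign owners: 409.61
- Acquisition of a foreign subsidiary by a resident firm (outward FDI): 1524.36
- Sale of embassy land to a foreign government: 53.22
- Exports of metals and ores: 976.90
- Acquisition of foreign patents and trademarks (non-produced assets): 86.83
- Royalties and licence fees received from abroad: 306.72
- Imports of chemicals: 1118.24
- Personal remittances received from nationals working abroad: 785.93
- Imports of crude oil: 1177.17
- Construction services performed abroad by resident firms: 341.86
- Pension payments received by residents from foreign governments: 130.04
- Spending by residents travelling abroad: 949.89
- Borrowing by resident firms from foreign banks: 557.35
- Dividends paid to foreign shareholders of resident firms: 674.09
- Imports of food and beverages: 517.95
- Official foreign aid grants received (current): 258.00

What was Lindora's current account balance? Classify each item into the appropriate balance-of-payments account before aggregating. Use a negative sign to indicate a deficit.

-2047.50

Goods: -1177.17 - 1118.24 + 976.90 - 517.95 = -1836.46
Services: 306.72 + 341.86 - 409.61 - 949.89 = -710.92
Primary income: -674.09
Secondary income: 785.93 + 258.00 + 130.04 = 1173.97
Current account = (-1836.46) + (-710.92) + (-674.09) + 1173.97 = -2047.50
(Excluded from the current account — financial account: inward foreign direct investment in the manufacturing sector 868.91, acquisition of a foreign subsidiary by a resident firm (outward FDI) 1524.36, borrowing by resident firms from foreign banks 557.35; capital account: sale of embassy land to a foreign government 53.22, acquisition of foreign patents and trademarks (non-produced assets) 86.83.)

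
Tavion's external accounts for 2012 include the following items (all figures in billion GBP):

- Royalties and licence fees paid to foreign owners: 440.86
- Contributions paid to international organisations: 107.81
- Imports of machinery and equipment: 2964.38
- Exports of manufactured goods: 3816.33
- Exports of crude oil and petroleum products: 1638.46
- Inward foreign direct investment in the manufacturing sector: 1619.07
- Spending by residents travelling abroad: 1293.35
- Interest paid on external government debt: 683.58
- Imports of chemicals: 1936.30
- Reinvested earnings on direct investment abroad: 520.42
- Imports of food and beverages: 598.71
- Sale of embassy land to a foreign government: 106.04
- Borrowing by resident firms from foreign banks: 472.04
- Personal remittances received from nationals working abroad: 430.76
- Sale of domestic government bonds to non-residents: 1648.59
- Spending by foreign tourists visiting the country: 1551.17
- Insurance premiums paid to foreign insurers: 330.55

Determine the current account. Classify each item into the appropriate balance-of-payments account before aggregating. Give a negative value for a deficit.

Goods: -1936.30 - 2964.38 - 598.71 + 1638.46 + 3816.33 = -44.60
Services: -1293.35 - 440.86 - 330.55 + 1551.17 = -513.59
Primary income: -683.58 + 520.42 = -163.16
Secondary income: 430.76 - 107.81 = 322.95
Current account = (-44.60) + (-513.59) + (-163.16) + 322.95 = -398.40
(Excluded from the current account — financial account: inward foreign direct investment in the manufacturing sector 1619.07, borrowing by resident firms from foreign banks 472.04, sale of domestic government bonds to non-residents 1648.59; capital account: sale of embassy land to a foreign government 106.04.)

-398.40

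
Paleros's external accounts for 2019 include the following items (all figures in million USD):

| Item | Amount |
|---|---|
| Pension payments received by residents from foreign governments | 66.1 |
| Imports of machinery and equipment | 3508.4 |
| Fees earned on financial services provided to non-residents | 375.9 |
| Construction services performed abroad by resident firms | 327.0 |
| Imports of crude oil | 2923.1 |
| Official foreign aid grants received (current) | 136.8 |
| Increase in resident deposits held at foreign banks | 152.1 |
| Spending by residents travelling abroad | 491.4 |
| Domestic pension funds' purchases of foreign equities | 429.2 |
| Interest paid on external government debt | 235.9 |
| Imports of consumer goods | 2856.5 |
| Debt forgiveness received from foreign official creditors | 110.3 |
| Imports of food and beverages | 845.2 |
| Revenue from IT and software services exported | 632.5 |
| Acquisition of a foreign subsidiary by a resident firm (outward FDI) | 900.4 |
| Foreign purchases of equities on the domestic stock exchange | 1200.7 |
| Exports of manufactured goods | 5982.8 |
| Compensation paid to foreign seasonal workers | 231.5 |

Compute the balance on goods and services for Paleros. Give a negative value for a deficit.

-3306.4

Goods: 5982.8 - 2856.5 - 845.2 - 3508.4 - 2923.1 = -4150.4
Services: 632.5 + 375.9 - 491.4 + 327.0 = 844.0
Trade balance = -4150.4 + 844.0 = -3306.4
(Excluded from the trade balance — secondary income: pension payments received by residents from foreign governments 66.1, official foreign aid grants received (current) 136.8; financial account: increase in resident deposits held at foreign banks 152.1, domestic pension funds' purchases of foreign equities 429.2, acquisition of a foreign subsidiary by a resident firm (outward FDI) 900.4, foreign purchases of equities on the domestic stock exchange 1200.7; primary income: interest paid on external government debt 235.9, compensation paid to foreign seasonal workers 231.5; capital account: debt forgiveness received from foreign official creditors 110.3.)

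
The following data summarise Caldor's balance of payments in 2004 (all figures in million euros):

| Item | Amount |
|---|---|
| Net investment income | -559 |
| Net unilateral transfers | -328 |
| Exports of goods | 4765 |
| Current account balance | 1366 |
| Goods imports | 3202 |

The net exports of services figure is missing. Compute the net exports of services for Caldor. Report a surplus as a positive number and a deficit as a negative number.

690

Current account = goods balance + services balance + net primary income + net secondary income
Sum of the known components = 676
Net exports of services = CA - (known components) = 1366 - 676 = 690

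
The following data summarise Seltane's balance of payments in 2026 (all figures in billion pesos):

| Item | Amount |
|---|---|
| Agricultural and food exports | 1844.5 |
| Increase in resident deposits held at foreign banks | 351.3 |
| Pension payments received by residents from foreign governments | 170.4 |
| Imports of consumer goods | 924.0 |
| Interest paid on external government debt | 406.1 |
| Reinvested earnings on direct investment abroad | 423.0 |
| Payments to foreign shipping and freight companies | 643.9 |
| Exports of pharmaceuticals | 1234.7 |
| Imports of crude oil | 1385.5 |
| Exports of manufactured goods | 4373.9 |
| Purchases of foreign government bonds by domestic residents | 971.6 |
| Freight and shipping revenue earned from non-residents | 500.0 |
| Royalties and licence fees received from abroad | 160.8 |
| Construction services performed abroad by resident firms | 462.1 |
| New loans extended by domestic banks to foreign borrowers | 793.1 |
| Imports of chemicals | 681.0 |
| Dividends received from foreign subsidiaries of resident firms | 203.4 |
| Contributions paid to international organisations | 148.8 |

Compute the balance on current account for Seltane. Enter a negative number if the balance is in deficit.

Goods: 1234.7 - 681.0 + 1844.5 + 4373.9 - 924.0 - 1385.5 = 4462.6
Services: -643.9 + 160.8 + 500.0 + 462.1 = 479.0
Primary income: 423.0 - 406.1 + 203.4 = 220.3
Secondary income: 170.4 - 148.8 = 21.6
Current account = 4462.6 + 479.0 + 220.3 + 21.6 = 5183.5
(Excluded from the current account — financial account: increase in resident deposits held at foreign banks 351.3, purchases of foreign government bonds by domestic residents 971.6, new loans extended by domestic banks to foreign borrowers 793.1.)

5183.5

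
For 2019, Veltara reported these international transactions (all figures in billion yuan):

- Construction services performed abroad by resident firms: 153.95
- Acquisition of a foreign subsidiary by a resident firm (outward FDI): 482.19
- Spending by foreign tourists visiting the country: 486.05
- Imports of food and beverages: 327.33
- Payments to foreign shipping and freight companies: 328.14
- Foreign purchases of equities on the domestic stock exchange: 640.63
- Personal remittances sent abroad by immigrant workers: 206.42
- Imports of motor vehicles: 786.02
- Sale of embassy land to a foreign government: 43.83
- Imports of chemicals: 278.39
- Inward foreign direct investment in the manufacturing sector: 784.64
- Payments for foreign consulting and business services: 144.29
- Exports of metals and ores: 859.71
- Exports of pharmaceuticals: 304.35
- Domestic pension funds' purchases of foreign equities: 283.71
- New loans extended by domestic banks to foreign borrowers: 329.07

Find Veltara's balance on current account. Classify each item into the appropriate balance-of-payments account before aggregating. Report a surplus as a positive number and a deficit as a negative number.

-266.53

Goods: -278.39 - 327.33 + 859.71 - 786.02 + 304.35 = -227.68
Services: -328.14 - 144.29 + 486.05 + 153.95 = 167.57
Secondary income: -206.42
Current account = (-227.68) + 167.57 + (-206.42) = -266.53
(Excluded from the current account — financial account: acquisition of a foreign subsidiary by a resident firm (outward FDI) 482.19, foreign purchases of equities on the domestic stock exchange 640.63, inward foreign direct investment in the manufacturing sector 784.64, domestic pension funds' purchases of foreign equities 283.71, new loans extended by domestic banks to foreign borrowers 329.07; capital account: sale of embassy land to a foreign government 43.83.)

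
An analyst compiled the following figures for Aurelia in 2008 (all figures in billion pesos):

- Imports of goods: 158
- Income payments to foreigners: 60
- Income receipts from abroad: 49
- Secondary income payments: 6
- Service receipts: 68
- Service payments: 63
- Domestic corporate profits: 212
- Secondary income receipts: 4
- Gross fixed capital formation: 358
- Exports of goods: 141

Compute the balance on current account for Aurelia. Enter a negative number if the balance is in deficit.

Goods balance = 141 - 158 = -17
Services balance = 68 - 63 = 5
Trade balance (goods + services) = -17 + 5 = -12
Net primary income = 49 - 60 = -11
Net secondary income = 4 - 6 = -2
Current account = -12 + (-11) + (-2) = -25

-25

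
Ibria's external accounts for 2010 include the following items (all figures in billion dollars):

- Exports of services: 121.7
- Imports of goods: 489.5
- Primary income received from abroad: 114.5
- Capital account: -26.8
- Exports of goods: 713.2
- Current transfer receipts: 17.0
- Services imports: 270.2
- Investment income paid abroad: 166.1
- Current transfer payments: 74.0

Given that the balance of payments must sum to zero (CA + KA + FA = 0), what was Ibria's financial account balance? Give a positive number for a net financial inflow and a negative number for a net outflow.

Goods balance = 713.2 - 489.5 = 223.7
Services balance = 121.7 - 270.2 = -148.5
Trade balance (goods + services) = 223.7 + (-148.5) = 75.2
Net primary income = 114.5 - 166.1 = -51.6
Net secondary income = 17.0 - 74.0 = -57.0
Current account = 75.2 + (-51.6) + (-57.0) = -33.4
Financial account = -(-33.4 + (-26.8)) = 60.2

60.2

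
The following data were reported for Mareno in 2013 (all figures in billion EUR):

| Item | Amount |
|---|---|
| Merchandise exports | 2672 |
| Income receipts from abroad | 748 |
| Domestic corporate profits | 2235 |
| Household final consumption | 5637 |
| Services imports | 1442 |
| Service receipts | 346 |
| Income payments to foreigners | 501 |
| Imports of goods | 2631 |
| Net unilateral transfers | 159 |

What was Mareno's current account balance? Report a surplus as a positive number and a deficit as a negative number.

Goods balance = 2672 - 2631 = 41
Services balance = 346 - 1442 = -1096
Trade balance (goods + services) = 41 + (-1096) = -1055
Net primary income = 748 - 501 = 247
Net secondary income = 159
Current account = -1055 + 247 + 159 = -649

-649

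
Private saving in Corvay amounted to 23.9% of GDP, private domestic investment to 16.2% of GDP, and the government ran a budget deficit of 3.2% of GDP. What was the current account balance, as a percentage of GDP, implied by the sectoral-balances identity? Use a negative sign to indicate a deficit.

4.5

By the sectoral-balances identity, CA = (S_private - I) + (T - G).
Private balance = 23.9 - 16.2 = 7.7
Government balance (T - G) = -3.2
CA = 7.7 + (-3.2) = 4.5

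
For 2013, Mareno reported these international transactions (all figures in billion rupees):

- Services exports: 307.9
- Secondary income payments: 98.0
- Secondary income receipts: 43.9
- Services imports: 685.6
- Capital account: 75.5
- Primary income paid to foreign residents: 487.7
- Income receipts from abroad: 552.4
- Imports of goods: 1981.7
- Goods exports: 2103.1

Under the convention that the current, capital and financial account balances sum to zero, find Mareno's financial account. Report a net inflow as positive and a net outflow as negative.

Goods balance = 2103.1 - 1981.7 = 121.4
Services balance = 307.9 - 685.6 = -377.7
Trade balance (goods + services) = 121.4 + (-377.7) = -256.3
Net primary income = 552.4 - 487.7 = 64.7
Net secondary income = 43.9 - 98.0 = -54.1
Current account = -256.3 + 64.7 + (-54.1) = -245.7
Financial account = -(-245.7 + 75.5) = 170.2

170.2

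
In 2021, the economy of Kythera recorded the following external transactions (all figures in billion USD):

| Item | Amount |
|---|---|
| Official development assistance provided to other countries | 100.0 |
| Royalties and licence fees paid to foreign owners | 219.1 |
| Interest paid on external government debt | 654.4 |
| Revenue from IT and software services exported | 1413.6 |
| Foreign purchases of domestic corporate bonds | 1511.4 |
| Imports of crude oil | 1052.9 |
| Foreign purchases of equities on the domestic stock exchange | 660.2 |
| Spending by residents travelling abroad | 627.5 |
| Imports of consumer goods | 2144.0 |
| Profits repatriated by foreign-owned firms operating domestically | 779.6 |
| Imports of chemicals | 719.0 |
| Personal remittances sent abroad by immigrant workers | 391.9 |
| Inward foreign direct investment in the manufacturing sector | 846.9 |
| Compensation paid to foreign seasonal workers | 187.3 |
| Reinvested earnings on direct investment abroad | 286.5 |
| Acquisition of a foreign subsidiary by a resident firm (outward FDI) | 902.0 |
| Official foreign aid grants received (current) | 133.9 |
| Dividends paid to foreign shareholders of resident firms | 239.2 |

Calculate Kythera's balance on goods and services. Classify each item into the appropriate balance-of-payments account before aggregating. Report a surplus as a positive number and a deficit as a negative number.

-3348.9

Goods: -719.0 - 1052.9 - 2144.0 = -3915.9
Services: -219.1 - 627.5 + 1413.6 = 567.0
Trade balance = -3915.9 + 567.0 = -3348.9
(Excluded from the trade balance — secondary income: official development assistance provided to other countries 100.0, personal remittances sent abroad by immigrant workers 391.9, official foreign aid grants received (current) 133.9; primary income: interest paid on external government debt 654.4, profits repatriated by foreign-owned firms operating domestically 779.6, compensation paid to foreign seasonal workers 187.3, reinvested earnings on direct investment abroad 286.5, dividends paid to foreign shareholders of resident firms 239.2; financial account: foreign purchases of domestic corporate bonds 1511.4, foreign purchases of equities on the domestic stock exchange 660.2, inward foreign direct investment in the manufacturing sector 846.9, acquisition of a foreign subsidiary by a resident firm (outward FDI) 902.0.)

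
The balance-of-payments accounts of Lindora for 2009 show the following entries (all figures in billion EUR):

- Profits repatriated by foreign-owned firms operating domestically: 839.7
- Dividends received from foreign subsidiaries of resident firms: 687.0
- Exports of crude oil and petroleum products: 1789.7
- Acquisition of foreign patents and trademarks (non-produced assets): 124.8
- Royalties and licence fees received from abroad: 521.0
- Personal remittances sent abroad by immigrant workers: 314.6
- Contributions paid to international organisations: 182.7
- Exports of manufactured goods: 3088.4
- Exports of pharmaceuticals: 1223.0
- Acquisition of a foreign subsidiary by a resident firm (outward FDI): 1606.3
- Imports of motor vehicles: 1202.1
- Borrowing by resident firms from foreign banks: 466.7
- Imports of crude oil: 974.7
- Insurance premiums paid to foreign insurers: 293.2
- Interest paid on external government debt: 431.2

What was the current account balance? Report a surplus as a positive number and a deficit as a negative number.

Goods: 3088.4 + 1223.0 - 1202.1 + 1789.7 - 974.7 = 3924.3
Services: 521.0 - 293.2 = 227.8
Primary income: 687.0 - 431.2 - 839.7 = -583.9
Secondary income: -182.7 - 314.6 = -497.3
Current account = 3924.3 + 227.8 + (-583.9) + (-497.3) = 3070.9
(Excluded from the current account — capital account: acquisition of foreign patents and trademarks (non-produced assets) 124.8; financial account: acquisition of a foreign subsidiary by a resident firm (outward FDI) 1606.3, borrowing by resident firms from foreign banks 466.7.)

3070.9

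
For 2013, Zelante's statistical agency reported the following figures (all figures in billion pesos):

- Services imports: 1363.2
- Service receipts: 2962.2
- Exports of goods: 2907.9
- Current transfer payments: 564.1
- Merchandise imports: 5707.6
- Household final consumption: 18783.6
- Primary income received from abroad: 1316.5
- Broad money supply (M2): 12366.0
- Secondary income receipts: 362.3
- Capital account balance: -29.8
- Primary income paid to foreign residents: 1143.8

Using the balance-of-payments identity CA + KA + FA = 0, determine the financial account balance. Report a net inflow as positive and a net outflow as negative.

Goods balance = 2907.9 - 5707.6 = -2799.7
Services balance = 2962.2 - 1363.2 = 1599.0
Trade balance (goods + services) = -2799.7 + 1599.0 = -1200.7
Net primary income = 1316.5 - 1143.8 = 172.7
Net secondary income = 362.3 - 564.1 = -201.8
Current account = -1200.7 + 172.7 + (-201.8) = -1229.8
Financial account = -(-1229.8 + (-29.8)) = 1259.6

1259.6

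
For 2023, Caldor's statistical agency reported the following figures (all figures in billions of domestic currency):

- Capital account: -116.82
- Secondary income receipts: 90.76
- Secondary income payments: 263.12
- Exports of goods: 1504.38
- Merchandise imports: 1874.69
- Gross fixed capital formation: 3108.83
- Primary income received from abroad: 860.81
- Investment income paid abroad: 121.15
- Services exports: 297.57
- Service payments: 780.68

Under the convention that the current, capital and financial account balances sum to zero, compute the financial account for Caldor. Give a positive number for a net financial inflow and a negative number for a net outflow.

402.94

Goods balance = 1504.38 - 1874.69 = -370.31
Services balance = 297.57 - 780.68 = -483.11
Trade balance (goods + services) = -370.31 + (-483.11) = -853.42
Net primary income = 860.81 - 121.15 = 739.66
Net secondary income = 90.76 - 263.12 = -172.36
Current account = -853.42 + 739.66 + (-172.36) = -286.12
Financial account = -(-286.12 + (-116.82)) = 402.94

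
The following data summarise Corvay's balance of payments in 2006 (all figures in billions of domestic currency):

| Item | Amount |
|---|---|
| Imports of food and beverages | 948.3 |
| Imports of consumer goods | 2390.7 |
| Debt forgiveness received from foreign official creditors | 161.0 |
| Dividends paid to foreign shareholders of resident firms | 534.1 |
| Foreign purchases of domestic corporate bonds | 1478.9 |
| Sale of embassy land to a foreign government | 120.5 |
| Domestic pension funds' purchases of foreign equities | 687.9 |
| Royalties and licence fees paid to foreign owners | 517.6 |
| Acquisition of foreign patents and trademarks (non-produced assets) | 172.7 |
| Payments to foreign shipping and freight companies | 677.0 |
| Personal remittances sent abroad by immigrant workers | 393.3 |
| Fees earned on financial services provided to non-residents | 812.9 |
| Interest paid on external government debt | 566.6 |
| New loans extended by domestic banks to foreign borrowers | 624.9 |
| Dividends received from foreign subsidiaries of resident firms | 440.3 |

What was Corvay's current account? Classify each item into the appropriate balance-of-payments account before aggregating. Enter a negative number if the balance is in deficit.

Goods: -948.3 - 2390.7 = -3339.0
Services: 812.9 - 677.0 - 517.6 = -381.7
Primary income: -534.1 - 566.6 + 440.3 = -660.4
Secondary income: -393.3
Current account = (-3339.0) + (-381.7) + (-660.4) + (-393.3) = -4774.4
(Excluded from the current account — capital account: debt forgiveness received from foreign official creditors 161.0, sale of embassy land to a foreign government 120.5, acquisition of foreign patents and trademarks (non-produced assets) 172.7; financial account: foreign purchases of domestic corporate bonds 1478.9, domestic pension funds' purchases of foreign equities 687.9, new loans extended by domestic banks to foreign borrowers 624.9.)

-4774.4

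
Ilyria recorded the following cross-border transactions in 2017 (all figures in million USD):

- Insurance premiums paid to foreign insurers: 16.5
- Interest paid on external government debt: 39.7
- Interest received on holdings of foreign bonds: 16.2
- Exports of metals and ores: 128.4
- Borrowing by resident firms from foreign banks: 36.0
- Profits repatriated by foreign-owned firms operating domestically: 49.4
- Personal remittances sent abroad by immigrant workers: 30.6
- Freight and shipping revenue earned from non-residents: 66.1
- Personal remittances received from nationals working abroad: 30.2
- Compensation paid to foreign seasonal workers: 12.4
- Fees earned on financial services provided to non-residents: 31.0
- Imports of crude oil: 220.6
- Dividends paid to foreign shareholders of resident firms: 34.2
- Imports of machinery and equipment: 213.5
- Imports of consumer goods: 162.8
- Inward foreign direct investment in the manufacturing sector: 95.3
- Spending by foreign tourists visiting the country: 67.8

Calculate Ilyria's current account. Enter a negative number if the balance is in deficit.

-440.0

Goods: 128.4 - 220.6 - 162.8 - 213.5 = -468.5
Services: 31.0 + 67.8 + 66.1 - 16.5 = 148.4
Primary income: 16.2 - 39.7 - 49.4 - 34.2 - 12.4 = -119.5
Secondary income: 30.2 - 30.6 = -0.4
Current account = (-468.5) + 148.4 + (-119.5) + (-0.4) = -440.0
(Excluded from the current account — financial account: borrowing by resident firms from foreign banks 36.0, inward foreign direct investment in the manufacturing sector 95.3.)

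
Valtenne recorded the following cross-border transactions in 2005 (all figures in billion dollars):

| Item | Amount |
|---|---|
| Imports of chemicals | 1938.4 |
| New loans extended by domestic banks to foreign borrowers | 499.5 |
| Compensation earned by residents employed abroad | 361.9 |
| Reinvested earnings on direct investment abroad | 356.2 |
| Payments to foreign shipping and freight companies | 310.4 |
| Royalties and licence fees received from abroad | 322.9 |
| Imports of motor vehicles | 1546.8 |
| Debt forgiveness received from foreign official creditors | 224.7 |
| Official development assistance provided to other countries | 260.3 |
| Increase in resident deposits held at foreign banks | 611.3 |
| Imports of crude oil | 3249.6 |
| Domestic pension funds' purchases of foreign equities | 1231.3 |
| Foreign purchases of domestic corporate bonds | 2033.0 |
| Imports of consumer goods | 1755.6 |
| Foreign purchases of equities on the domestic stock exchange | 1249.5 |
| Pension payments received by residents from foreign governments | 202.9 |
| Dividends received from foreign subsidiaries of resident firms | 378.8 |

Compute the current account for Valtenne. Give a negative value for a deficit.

Goods: -3249.6 - 1546.8 - 1938.4 - 1755.6 = -8490.4
Services: -310.4 + 322.9 = 12.5
Primary income: 356.2 + 378.8 + 361.9 = 1096.9
Secondary income: 202.9 - 260.3 = -57.4
Current account = (-8490.4) + 12.5 + 1096.9 + (-57.4) = -7438.4
(Excluded from the current account — financial account: new loans extended by domestic banks to foreign borrowers 499.5, increase in resident deposits held at foreign banks 611.3, domestic pension funds' purchases of foreign equities 1231.3, foreign purchases of domestic corporate bonds 2033.0, foreign purchases of equities on the domestic stock exchange 1249.5; capital account: debt forgiveness received from foreign official creditors 224.7.)

-7438.4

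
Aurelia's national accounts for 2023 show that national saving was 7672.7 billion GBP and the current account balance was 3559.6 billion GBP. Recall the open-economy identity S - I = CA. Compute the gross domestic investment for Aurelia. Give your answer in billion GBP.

S - I = CA (net lending to the rest of the world).
I = S - CA = 7672.7 - 3559.6 = 4113.1

4113.1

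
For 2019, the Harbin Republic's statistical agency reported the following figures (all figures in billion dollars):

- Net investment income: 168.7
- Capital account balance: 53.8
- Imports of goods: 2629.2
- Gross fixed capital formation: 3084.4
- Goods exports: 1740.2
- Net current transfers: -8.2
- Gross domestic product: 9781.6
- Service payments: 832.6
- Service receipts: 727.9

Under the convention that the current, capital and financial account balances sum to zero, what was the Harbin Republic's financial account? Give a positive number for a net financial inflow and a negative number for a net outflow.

779.4

Goods balance = 1740.2 - 2629.2 = -889.0
Services balance = 727.9 - 832.6 = -104.7
Trade balance (goods + services) = -889.0 + (-104.7) = -993.7
Net primary income = 168.7
Net secondary income = -8.2
Current account = -993.7 + 168.7 + (-8.2) = -833.2
Financial account = -(-833.2 + 53.8) = 779.4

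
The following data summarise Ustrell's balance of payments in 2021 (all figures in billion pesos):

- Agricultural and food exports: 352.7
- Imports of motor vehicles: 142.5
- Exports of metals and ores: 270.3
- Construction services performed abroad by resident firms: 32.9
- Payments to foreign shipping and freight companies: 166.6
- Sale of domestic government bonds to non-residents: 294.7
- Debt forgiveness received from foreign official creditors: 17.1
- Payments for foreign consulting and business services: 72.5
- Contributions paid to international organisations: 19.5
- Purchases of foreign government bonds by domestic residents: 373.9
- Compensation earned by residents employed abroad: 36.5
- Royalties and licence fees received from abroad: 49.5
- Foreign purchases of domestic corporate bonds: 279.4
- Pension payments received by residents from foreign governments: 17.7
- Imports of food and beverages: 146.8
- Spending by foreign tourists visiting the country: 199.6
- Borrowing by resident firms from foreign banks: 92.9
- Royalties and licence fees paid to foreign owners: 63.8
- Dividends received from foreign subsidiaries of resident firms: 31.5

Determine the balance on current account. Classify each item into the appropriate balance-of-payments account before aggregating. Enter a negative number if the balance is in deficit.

Goods: 270.3 + 352.7 - 142.5 - 146.8 = 333.7
Services: 32.9 - 166.6 + 49.5 - 63.8 + 199.6 - 72.5 = -20.9
Primary income: 36.5 + 31.5 = 68.0
Secondary income: 17.7 - 19.5 = -1.8
Current account = 333.7 + (-20.9) + 68.0 + (-1.8) = 379.0
(Excluded from the current account — financial account: sale of domestic government bonds to non-residents 294.7, purchases of foreign government bonds by domestic residents 373.9, foreign purchases of domestic corporate bonds 279.4, borrowing by resident firms from foreign banks 92.9; capital account: debt forgiveness received from foreign official creditors 17.1.)

379.0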